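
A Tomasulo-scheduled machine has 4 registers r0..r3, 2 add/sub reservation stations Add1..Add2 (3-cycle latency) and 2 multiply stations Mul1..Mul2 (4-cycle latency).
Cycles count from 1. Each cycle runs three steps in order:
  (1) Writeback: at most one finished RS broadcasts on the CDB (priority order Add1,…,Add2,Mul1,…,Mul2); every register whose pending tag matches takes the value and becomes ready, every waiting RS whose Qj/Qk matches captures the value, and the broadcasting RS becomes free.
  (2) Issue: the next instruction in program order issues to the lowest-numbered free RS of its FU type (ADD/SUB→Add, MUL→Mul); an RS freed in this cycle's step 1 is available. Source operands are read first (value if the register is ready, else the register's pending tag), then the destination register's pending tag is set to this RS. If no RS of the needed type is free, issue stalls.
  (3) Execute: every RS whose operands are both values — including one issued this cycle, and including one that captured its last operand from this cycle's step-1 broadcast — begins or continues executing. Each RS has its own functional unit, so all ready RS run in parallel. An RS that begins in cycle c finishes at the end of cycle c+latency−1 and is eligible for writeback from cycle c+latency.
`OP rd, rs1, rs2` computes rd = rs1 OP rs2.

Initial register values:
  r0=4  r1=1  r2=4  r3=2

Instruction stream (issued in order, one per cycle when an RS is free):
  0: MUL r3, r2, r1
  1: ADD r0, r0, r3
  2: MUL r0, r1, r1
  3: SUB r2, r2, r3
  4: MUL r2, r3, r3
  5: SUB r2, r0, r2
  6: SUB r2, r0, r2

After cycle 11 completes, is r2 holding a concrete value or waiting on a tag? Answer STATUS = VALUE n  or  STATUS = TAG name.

STATUS = TAG Add2

c1: issue MUL r3<-Mul1 | r0:4,r1:1,r2:4,r3:Mul1
c2: issue ADD r0<-Add1 | r0:Add1,r1:1,r2:4,r3:Mul1
c3: issue MUL r0<-Mul2 | r0:Mul2,r1:1,r2:4,r3:Mul1
c4: issue SUB r2<-Add2 | r0:Mul2,r1:1,r2:Add2,r3:Mul1
c5: CDB Mul1=4; issue MUL r2<-Mul1 | r0:Mul2,r1:1,r2:Mul1,r3:4
c6: stall | r0:Mul2,r1:1,r2:Mul1,r3:4
c7: CDB Mul2=1; stall | r0:1,r1:1,r2:Mul1,r3:4
c8: CDB Add1=8; issue SUB r2<-Add1 | r0:1,r1:1,r2:Add1,r3:4
c9: CDB Add2=0; issue SUB r2<-Add2 | r0:1,r1:1,r2:Add2,r3:4
c10: CDB Mul1=16 | r0:1,r1:1,r2:Add2,r3:4
c11: - | r0:1,r1:1,r2:Add2,r3:4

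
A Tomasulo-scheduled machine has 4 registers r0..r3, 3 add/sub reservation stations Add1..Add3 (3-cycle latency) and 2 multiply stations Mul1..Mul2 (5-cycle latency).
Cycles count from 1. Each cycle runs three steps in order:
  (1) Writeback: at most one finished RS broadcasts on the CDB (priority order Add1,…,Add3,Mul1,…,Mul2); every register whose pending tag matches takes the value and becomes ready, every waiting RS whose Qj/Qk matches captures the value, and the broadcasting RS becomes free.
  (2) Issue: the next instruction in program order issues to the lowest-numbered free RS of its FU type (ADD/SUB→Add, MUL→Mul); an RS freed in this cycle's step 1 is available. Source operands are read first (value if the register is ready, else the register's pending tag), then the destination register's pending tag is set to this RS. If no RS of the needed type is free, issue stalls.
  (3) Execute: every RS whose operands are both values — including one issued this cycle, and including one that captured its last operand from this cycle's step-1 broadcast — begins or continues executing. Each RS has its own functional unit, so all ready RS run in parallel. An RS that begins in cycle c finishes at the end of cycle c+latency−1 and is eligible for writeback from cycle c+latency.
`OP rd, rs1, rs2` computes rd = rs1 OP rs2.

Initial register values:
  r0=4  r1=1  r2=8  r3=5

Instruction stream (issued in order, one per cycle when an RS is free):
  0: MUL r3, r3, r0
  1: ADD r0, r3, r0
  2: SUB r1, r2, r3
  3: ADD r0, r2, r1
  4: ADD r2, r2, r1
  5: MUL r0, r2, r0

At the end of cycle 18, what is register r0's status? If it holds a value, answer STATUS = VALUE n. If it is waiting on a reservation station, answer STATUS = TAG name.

cycle 1: issue MUL r3<-Mul1 // r0:4,r1:1,r2:8,r3:Mul1
cycle 2: issue ADD r0<-Add1 // r0:Add1,r1:1,r2:8,r3:Mul1
cycle 3: issue SUB r1<-Add2 // r0:Add1,r1:Add2,r2:8,r3:Mul1
cycle 4: issue ADD r0<-Add3 // r0:Add3,r1:Add2,r2:8,r3:Mul1
cycle 5: stall // r0:Add3,r1:Add2,r2:8,r3:Mul1
cycle 6: CDB Mul1=20; stall // r0:Add3,r1:Add2,r2:8,r3:20
cycle 7: stall // r0:Add3,r1:Add2,r2:8,r3:20
cycle 8: stall // r0:Add3,r1:Add2,r2:8,r3:20
cycle 9: CDB Add1=24; issue ADD r2<-Add1 // r0:Add3,r1:Add2,r2:Add1,r3:20
cycle 10: CDB Add2=-12; issue MUL r0<-Mul1 // r0:Mul1,r1:-12,r2:Add1,r3:20
cycle 11: - // r0:Mul1,r1:-12,r2:Add1,r3:20
cycle 12: - // r0:Mul1,r1:-12,r2:Add1,r3:20
cycle 13: CDB Add1=-4 // r0:Mul1,r1:-12,r2:-4,r3:20
cycle 14: CDB Add3=-4 // r0:Mul1,r1:-12,r2:-4,r3:20
cycle 15: - // r0:Mul1,r1:-12,r2:-4,r3:20
cycle 16: - // r0:Mul1,r1:-12,r2:-4,r3:20
cycle 17: - // r0:Mul1,r1:-12,r2:-4,r3:20
cycle 18: - // r0:Mul1,r1:-12,r2:-4,r3:20

STATUS = TAG Mul1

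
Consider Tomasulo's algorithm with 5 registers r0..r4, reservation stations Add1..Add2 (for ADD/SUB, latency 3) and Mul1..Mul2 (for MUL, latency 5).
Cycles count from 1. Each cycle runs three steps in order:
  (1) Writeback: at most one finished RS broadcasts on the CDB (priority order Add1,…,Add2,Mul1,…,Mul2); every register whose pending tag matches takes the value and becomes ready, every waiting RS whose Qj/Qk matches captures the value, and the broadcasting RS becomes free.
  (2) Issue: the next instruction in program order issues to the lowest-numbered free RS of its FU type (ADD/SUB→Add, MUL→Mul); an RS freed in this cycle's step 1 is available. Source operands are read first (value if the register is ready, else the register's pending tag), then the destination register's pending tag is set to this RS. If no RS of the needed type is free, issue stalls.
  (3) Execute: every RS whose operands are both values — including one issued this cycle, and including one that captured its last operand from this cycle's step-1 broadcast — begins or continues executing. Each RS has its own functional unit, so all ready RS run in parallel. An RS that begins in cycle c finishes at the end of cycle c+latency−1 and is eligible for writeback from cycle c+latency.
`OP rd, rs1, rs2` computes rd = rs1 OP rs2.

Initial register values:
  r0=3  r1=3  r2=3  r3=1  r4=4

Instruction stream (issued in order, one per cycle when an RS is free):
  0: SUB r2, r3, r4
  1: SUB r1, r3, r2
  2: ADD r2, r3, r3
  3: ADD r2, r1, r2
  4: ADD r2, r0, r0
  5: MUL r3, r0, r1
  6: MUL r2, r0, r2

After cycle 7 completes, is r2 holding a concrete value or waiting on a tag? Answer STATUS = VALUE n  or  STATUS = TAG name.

STATUS = TAG Add1

c1: issue SUB r2<-Add1 | r0:3,r1:3,r2:Add1,r3:1,r4:4
c2: issue SUB r1<-Add2 | r0:3,r1:Add2,r2:Add1,r3:1,r4:4
c3: stall | r0:3,r1:Add2,r2:Add1,r3:1,r4:4
c4: CDB Add1=-3; issue ADD r2<-Add1 | r0:3,r1:Add2,r2:Add1,r3:1,r4:4
c5: stall | r0:3,r1:Add2,r2:Add1,r3:1,r4:4
c6: stall | r0:3,r1:Add2,r2:Add1,r3:1,r4:4
c7: CDB Add1=2; issue ADD r2<-Add1 | r0:3,r1:Add2,r2:Add1,r3:1,r4:4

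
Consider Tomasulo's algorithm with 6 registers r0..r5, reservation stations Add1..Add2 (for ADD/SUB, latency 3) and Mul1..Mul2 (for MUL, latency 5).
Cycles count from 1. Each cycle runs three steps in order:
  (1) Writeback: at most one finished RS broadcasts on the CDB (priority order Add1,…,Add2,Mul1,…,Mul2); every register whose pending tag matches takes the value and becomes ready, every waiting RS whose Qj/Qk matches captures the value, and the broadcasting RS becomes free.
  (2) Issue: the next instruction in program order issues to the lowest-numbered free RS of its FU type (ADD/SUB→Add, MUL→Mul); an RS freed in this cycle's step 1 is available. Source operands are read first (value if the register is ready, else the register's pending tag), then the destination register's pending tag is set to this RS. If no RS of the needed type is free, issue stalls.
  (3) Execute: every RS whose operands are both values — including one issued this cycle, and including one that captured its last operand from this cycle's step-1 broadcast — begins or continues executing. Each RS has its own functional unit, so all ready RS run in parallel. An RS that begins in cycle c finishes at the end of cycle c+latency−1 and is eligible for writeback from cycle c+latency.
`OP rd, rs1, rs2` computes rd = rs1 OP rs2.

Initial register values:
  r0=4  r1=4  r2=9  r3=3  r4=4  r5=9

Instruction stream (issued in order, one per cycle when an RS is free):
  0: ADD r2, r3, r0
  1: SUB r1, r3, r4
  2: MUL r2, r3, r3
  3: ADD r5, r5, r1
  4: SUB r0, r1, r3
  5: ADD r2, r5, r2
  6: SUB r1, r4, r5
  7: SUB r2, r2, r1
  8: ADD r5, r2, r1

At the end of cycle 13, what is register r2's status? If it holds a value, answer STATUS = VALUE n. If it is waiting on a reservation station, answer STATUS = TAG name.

  c1: issue ADD r2<-Add1  regs: r0:4,r1:4,r2:Add1,r3:3,r4:4,r5:9
  c2: issue SUB r1<-Add2  regs: r0:4,r1:Add2,r2:Add1,r3:3,r4:4,r5:9
  c3: issue MUL r2<-Mul1  regs: r0:4,r1:Add2,r2:Mul1,r3:3,r4:4,r5:9
  c4: CDB Add1=7; issue ADD r5<-Add1  regs: r0:4,r1:Add2,r2:Mul1,r3:3,r4:4,r5:Add1
  c5: CDB Add2=-1; issue SUB r0<-Add2  regs: r0:Add2,r1:-1,r2:Mul1,r3:3,r4:4,r5:Add1
  c6: stall  regs: r0:Add2,r1:-1,r2:Mul1,r3:3,r4:4,r5:Add1
  c7: stall  regs: r0:Add2,r1:-1,r2:Mul1,r3:3,r4:4,r5:Add1
  c8: CDB Add1=8; issue ADD r2<-Add1  regs: r0:Add2,r1:-1,r2:Add1,r3:3,r4:4,r5:8
  c9: CDB Add2=-4; issue SUB r1<-Add2  regs: r0:-4,r1:Add2,r2:Add1,r3:3,r4:4,r5:8
  c10: CDB Mul1=9; stall  regs: r0:-4,r1:Add2,r2:Add1,r3:3,r4:4,r5:8
  c11: stall  regs: r0:-4,r1:Add2,r2:Add1,r3:3,r4:4,r5:8
  c12: CDB Add2=-4; issue SUB r2<-Add2  regs: r0:-4,r1:-4,r2:Add2,r3:3,r4:4,r5:8
  c13: CDB Add1=17; issue ADD r5<-Add1  regs: r0:-4,r1:-4,r2:Add2,r3:3,r4:4,r5:Add1

STATUS = TAG Add2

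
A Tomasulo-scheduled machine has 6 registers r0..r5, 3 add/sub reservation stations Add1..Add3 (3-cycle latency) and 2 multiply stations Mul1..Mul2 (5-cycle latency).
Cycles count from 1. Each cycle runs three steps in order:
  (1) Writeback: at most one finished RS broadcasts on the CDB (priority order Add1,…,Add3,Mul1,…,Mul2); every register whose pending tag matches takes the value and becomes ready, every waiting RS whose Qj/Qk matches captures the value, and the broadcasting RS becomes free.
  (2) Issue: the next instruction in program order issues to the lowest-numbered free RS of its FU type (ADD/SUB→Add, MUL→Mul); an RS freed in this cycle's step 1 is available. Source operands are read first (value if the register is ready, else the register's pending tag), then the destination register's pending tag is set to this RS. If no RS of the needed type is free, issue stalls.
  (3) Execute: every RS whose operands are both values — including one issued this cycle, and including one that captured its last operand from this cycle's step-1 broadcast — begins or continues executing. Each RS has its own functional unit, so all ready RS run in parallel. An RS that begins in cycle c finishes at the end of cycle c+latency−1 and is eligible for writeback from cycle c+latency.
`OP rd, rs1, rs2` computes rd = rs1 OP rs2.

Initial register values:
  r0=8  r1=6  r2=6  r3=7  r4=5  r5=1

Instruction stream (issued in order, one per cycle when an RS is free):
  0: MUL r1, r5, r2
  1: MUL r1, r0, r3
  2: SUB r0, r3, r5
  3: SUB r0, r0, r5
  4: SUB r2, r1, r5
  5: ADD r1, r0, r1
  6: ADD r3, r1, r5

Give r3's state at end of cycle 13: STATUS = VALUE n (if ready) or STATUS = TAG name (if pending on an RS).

  c1: issue MUL r1<-Mul1  regs: r0:8,r1:Mul1,r2:6,r3:7,r4:5,r5:1
  c2: issue MUL r1<-Mul2  regs: r0:8,r1:Mul2,r2:6,r3:7,r4:5,r5:1
  c3: issue SUB r0<-Add1  regs: r0:Add1,r1:Mul2,r2:6,r3:7,r4:5,r5:1
  c4: issue SUB r0<-Add2  regs: r0:Add2,r1:Mul2,r2:6,r3:7,r4:5,r5:1
  c5: issue SUB r2<-Add3  regs: r0:Add2,r1:Mul2,r2:Add3,r3:7,r4:5,r5:1
  c6: CDB Add1=6; issue ADD r1<-Add1  regs: r0:Add2,r1:Add1,r2:Add3,r3:7,r4:5,r5:1
  c7: CDB Mul1=6; stall  regs: r0:Add2,r1:Add1,r2:Add3,r3:7,r4:5,r5:1
  c8: CDB Mul2=56; stall  regs: r0:Add2,r1:Add1,r2:Add3,r3:7,r4:5,r5:1
  c9: CDB Add2=5; issue ADD r3<-Add2  regs: r0:5,r1:Add1,r2:Add3,r3:Add2,r4:5,r5:1
  c10: -  regs: r0:5,r1:Add1,r2:Add3,r3:Add2,r4:5,r5:1
  c11: CDB Add3=55  regs: r0:5,r1:Add1,r2:55,r3:Add2,r4:5,r5:1
  c12: CDB Add1=61  regs: r0:5,r1:61,r2:55,r3:Add2,r4:5,r5:1
  c13: -  regs: r0:5,r1:61,r2:55,r3:Add2,r4:5,r5:1

STATUS = TAG Add2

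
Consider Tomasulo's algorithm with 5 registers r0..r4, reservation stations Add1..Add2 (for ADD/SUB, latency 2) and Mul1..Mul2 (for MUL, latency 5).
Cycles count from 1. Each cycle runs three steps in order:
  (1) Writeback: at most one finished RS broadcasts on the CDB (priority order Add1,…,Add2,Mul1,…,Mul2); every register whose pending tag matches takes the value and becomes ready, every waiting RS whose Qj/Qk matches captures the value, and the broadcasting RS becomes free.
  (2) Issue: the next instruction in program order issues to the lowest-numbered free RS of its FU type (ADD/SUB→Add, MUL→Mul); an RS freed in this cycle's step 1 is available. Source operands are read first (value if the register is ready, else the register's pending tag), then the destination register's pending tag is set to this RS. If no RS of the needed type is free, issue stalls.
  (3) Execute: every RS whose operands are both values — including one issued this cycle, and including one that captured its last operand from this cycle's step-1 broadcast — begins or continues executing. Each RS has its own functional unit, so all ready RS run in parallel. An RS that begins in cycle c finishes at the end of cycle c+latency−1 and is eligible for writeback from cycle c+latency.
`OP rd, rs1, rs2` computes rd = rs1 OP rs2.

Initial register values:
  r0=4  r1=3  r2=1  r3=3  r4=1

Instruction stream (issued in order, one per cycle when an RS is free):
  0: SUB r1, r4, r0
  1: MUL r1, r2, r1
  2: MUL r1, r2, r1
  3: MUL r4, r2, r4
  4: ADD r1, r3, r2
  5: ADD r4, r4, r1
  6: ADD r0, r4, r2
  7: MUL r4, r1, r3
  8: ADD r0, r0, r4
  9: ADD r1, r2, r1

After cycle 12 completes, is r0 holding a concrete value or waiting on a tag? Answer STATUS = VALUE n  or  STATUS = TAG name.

  c1: issue SUB r1<-Add1  regs: r0:4,r1:Add1,r2:1,r3:3,r4:1
  c2: issue MUL r1<-Mul1  regs: r0:4,r1:Mul1,r2:1,r3:3,r4:1
  c3: CDB Add1=-3; issue MUL r1<-Mul2  regs: r0:4,r1:Mul2,r2:1,r3:3,r4:1
  c4: stall  regs: r0:4,r1:Mul2,r2:1,r3:3,r4:1
  c5: stall  regs: r0:4,r1:Mul2,r2:1,r3:3,r4:1
  c6: stall  regs: r0:4,r1:Mul2,r2:1,r3:3,r4:1
  c7: stall  regs: r0:4,r1:Mul2,r2:1,r3:3,r4:1
  c8: CDB Mul1=-3; issue MUL r4<-Mul1  regs: r0:4,r1:Mul2,r2:1,r3:3,r4:Mul1
  c9: issue ADD r1<-Add1  regs: r0:4,r1:Add1,r2:1,r3:3,r4:Mul1
  c10: issue ADD r4<-Add2  regs: r0:4,r1:Add1,r2:1,r3:3,r4:Add2
  c11: CDB Add1=4; issue ADD r0<-Add1  regs: r0:Add1,r1:4,r2:1,r3:3,r4:Add2
  c12: stall  regs: r0:Add1,r1:4,r2:1,r3:3,r4:Add2

STATUS = TAG Add1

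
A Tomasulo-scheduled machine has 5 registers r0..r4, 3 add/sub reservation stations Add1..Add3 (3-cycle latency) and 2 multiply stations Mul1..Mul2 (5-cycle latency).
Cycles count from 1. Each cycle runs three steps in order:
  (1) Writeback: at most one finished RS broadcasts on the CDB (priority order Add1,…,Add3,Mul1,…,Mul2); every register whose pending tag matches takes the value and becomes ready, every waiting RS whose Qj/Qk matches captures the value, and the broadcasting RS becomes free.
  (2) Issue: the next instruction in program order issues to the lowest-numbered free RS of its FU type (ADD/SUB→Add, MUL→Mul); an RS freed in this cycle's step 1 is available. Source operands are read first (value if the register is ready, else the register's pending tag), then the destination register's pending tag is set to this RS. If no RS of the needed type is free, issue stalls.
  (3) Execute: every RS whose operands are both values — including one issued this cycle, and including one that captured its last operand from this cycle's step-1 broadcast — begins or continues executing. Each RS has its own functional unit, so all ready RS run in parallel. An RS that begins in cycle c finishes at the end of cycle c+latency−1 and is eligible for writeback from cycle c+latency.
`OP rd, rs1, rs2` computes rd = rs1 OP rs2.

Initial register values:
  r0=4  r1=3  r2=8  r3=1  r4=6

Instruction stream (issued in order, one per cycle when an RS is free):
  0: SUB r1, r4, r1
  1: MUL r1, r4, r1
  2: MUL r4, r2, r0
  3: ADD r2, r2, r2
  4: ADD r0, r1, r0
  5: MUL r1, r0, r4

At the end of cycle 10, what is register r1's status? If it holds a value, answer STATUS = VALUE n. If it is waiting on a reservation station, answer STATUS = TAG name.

STATUS = TAG Mul2

  c1: issue SUB r1<-Add1  regs: r0:4,r1:Add1,r2:8,r3:1,r4:6
  c2: issue MUL r1<-Mul1  regs: r0:4,r1:Mul1,r2:8,r3:1,r4:6
  c3: issue MUL r4<-Mul2  regs: r0:4,r1:Mul1,r2:8,r3:1,r4:Mul2
  c4: CDB Add1=3; issue ADD r2<-Add1  regs: r0:4,r1:Mul1,r2:Add1,r3:1,r4:Mul2
  c5: issue ADD r0<-Add2  regs: r0:Add2,r1:Mul1,r2:Add1,r3:1,r4:Mul2
  c6: stall  regs: r0:Add2,r1:Mul1,r2:Add1,r3:1,r4:Mul2
  c7: CDB Add1=16; stall  regs: r0:Add2,r1:Mul1,r2:16,r3:1,r4:Mul2
  c8: CDB Mul2=32; issue MUL r1<-Mul2  regs: r0:Add2,r1:Mul2,r2:16,r3:1,r4:32
  c9: CDB Mul1=18  regs: r0:Add2,r1:Mul2,r2:16,r3:1,r4:32
  c10: -  regs: r0:Add2,r1:Mul2,r2:16,r3:1,r4:32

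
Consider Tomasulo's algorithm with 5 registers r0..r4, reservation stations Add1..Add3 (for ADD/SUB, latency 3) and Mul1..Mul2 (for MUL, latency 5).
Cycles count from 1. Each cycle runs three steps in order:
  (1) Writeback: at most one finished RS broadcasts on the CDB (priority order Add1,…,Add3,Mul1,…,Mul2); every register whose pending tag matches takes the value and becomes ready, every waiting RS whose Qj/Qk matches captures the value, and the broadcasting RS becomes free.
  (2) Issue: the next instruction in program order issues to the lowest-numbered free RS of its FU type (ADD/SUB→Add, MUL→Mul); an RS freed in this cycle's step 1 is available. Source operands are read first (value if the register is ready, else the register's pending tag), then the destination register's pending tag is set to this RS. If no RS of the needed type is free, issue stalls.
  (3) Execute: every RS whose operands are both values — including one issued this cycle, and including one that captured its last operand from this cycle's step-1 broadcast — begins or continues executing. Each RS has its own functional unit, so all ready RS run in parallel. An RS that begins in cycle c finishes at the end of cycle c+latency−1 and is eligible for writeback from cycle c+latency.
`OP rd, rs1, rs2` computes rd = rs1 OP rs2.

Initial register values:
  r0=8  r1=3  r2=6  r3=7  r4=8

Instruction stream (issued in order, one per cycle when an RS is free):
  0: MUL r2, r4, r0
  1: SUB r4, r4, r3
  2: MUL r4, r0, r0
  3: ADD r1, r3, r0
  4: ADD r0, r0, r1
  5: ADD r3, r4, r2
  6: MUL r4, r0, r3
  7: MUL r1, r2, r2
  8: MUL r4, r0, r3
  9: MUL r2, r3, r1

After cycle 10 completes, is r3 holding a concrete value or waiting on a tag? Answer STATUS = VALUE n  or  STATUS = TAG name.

STATUS = TAG Add3

cycle 1: issue MUL r2<-Mul1 // r0:8,r1:3,r2:Mul1,r3:7,r4:8
cycle 2: issue SUB r4<-Add1 // r0:8,r1:3,r2:Mul1,r3:7,r4:Add1
cycle 3: issue MUL r4<-Mul2 // r0:8,r1:3,r2:Mul1,r3:7,r4:Mul2
cycle 4: issue ADD r1<-Add2 // r0:8,r1:Add2,r2:Mul1,r3:7,r4:Mul2
cycle 5: CDB Add1=1; issue ADD r0<-Add1 // r0:Add1,r1:Add2,r2:Mul1,r3:7,r4:Mul2
cycle 6: CDB Mul1=64; issue ADD r3<-Add3 // r0:Add1,r1:Add2,r2:64,r3:Add3,r4:Mul2
cycle 7: CDB Add2=15; issue MUL r4<-Mul1 // r0:Add1,r1:15,r2:64,r3:Add3,r4:Mul1
cycle 8: CDB Mul2=64; issue MUL r1<-Mul2 // r0:Add1,r1:Mul2,r2:64,r3:Add3,r4:Mul1
cycle 9: stall // r0:Add1,r1:Mul2,r2:64,r3:Add3,r4:Mul1
cycle 10: CDB Add1=23; stall // r0:23,r1:Mul2,r2:64,r3:Add3,r4:Mul1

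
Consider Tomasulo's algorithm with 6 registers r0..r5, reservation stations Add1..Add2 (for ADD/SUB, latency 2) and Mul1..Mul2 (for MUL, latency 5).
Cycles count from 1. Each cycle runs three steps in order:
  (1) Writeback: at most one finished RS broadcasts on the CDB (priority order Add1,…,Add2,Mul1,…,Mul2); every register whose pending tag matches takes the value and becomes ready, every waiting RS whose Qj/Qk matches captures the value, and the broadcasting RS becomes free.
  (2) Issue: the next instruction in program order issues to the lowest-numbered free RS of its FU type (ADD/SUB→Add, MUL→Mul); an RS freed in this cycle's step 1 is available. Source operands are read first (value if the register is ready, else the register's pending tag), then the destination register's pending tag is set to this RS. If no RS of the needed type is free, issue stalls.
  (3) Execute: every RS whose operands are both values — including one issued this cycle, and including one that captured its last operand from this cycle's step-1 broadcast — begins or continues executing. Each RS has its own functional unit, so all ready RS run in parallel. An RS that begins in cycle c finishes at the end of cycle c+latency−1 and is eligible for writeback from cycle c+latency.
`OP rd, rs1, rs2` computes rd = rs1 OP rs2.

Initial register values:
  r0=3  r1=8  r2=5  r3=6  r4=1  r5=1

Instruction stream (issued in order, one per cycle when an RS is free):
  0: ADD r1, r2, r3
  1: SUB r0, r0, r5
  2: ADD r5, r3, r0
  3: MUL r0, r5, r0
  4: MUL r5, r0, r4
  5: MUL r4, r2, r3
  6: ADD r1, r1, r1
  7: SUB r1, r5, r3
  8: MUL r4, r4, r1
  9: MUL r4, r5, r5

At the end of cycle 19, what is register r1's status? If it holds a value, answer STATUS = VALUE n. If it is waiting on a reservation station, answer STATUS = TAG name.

  c1: issue ADD r1<-Add1  regs: r0:3,r1:Add1,r2:5,r3:6,r4:1,r5:1
  c2: issue SUB r0<-Add2  regs: r0:Add2,r1:Add1,r2:5,r3:6,r4:1,r5:1
  c3: CDB Add1=11; issue ADD r5<-Add1  regs: r0:Add2,r1:11,r2:5,r3:6,r4:1,r5:Add1
  c4: CDB Add2=2; issue MUL r0<-Mul1  regs: r0:Mul1,r1:11,r2:5,r3:6,r4:1,r5:Add1
  c5: issue MUL r5<-Mul2  regs: r0:Mul1,r1:11,r2:5,r3:6,r4:1,r5:Mul2
  c6: CDB Add1=8; stall  regs: r0:Mul1,r1:11,r2:5,r3:6,r4:1,r5:Mul2
  c7: stall  regs: r0:Mul1,r1:11,r2:5,r3:6,r4:1,r5:Mul2
  c8: stall  regs: r0:Mul1,r1:11,r2:5,r3:6,r4:1,r5:Mul2
  c9: stall  regs: r0:Mul1,r1:11,r2:5,r3:6,r4:1,r5:Mul2
  c10: stall  regs: r0:Mul1,r1:11,r2:5,r3:6,r4:1,r5:Mul2
  c11: CDB Mul1=16; issue MUL r4<-Mul1  regs: r0:16,r1:11,r2:5,r3:6,r4:Mul1,r5:Mul2
  c12: issue ADD r1<-Add1  regs: r0:16,r1:Add1,r2:5,r3:6,r4:Mul1,r5:Mul2
  c13: issue SUB r1<-Add2  regs: r0:16,r1:Add2,r2:5,r3:6,r4:Mul1,r5:Mul2
  c14: CDB Add1=22; stall  regs: r0:16,r1:Add2,r2:5,r3:6,r4:Mul1,r5:Mul2
  c15: stall  regs: r0:16,r1:Add2,r2:5,r3:6,r4:Mul1,r5:Mul2
  c16: CDB Mul1=30; issue MUL r4<-Mul1  regs: r0:16,r1:Add2,r2:5,r3:6,r4:Mul1,r5:Mul2
  c17: CDB Mul2=16; issue MUL r4<-Mul2  regs: r0:16,r1:Add2,r2:5,r3:6,r4:Mul2,r5:16
  c18: -  regs: r0:16,r1:Add2,r2:5,r3:6,r4:Mul2,r5:16
  c19: CDB Add2=10  regs: r0:16,r1:10,r2:5,r3:6,r4:Mul2,r5:16

STATUS = VALUE 10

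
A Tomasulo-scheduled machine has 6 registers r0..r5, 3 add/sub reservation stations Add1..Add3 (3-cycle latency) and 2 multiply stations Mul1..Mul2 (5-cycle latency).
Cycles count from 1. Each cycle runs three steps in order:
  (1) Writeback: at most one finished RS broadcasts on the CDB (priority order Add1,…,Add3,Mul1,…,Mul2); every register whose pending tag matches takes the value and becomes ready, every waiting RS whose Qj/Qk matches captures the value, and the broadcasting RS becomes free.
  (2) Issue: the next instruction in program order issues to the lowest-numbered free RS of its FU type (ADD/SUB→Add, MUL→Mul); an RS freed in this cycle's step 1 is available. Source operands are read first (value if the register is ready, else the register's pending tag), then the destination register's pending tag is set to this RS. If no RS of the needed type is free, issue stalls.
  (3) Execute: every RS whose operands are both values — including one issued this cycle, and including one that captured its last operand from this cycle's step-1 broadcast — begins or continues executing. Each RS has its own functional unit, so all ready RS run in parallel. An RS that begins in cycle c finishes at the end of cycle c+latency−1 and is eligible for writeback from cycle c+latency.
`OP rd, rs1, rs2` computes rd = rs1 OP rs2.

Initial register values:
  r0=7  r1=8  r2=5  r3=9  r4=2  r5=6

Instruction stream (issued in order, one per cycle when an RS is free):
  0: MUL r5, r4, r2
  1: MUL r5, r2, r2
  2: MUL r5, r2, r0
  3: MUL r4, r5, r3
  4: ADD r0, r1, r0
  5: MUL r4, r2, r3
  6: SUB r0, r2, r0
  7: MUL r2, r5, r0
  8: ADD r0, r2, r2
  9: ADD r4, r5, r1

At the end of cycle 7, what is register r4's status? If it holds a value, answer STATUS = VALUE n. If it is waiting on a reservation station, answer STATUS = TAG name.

STATUS = TAG Mul2

c1: issue MUL r5<-Mul1 | r0:7,r1:8,r2:5,r3:9,r4:2,r5:Mul1
c2: issue MUL r5<-Mul2 | r0:7,r1:8,r2:5,r3:9,r4:2,r5:Mul2
c3: stall | r0:7,r1:8,r2:5,r3:9,r4:2,r5:Mul2
c4: stall | r0:7,r1:8,r2:5,r3:9,r4:2,r5:Mul2
c5: stall | r0:7,r1:8,r2:5,r3:9,r4:2,r5:Mul2
c6: CDB Mul1=10; issue MUL r5<-Mul1 | r0:7,r1:8,r2:5,r3:9,r4:2,r5:Mul1
c7: CDB Mul2=25; issue MUL r4<-Mul2 | r0:7,r1:8,r2:5,r3:9,r4:Mul2,r5:Mul1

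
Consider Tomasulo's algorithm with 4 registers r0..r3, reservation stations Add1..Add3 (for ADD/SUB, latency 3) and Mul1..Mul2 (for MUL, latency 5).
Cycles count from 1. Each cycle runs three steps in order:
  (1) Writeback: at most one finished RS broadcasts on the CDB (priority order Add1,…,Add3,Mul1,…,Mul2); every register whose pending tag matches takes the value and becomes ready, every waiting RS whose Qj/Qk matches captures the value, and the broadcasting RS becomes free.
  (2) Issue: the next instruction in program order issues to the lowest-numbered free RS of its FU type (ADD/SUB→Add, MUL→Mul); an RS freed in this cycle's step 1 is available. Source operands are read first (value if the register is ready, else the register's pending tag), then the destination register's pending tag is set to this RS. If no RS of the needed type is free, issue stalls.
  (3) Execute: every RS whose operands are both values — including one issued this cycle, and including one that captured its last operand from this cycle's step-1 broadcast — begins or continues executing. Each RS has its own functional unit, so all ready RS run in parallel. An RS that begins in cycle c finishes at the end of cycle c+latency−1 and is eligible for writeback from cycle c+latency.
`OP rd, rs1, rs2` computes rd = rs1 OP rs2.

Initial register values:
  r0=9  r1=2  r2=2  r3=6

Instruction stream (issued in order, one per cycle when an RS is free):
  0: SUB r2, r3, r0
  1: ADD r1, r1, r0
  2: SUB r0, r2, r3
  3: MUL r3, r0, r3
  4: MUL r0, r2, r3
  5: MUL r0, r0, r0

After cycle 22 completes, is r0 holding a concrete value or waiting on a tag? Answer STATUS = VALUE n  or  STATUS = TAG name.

STATUS = VALUE 26244

cycle 1: issue SUB r2<-Add1 // r0:9,r1:2,r2:Add1,r3:6
cycle 2: issue ADD r1<-Add2 // r0:9,r1:Add2,r2:Add1,r3:6
cycle 3: issue SUB r0<-Add3 // r0:Add3,r1:Add2,r2:Add1,r3:6
cycle 4: CDB Add1=-3; issue MUL r3<-Mul1 // r0:Add3,r1:Add2,r2:-3,r3:Mul1
cycle 5: CDB Add2=11; issue MUL r0<-Mul2 // r0:Mul2,r1:11,r2:-3,r3:Mul1
cycle 6: stall // r0:Mul2,r1:11,r2:-3,r3:Mul1
cycle 7: CDB Add3=-9; stall // r0:Mul2,r1:11,r2:-3,r3:Mul1
cycle 8: stall // r0:Mul2,r1:11,r2:-3,r3:Mul1
cycle 9: stall // r0:Mul2,r1:11,r2:-3,r3:Mul1
cycle 10: stall // r0:Mul2,r1:11,r2:-3,r3:Mul1
cycle 11: stall // r0:Mul2,r1:11,r2:-3,r3:Mul1
cycle 12: CDB Mul1=-54; issue MUL r0<-Mul1 // r0:Mul1,r1:11,r2:-3,r3:-54
cycle 13: - // r0:Mul1,r1:11,r2:-3,r3:-54
cycle 14: - // r0:Mul1,r1:11,r2:-3,r3:-54
cycle 15: - // r0:Mul1,r1:11,r2:-3,r3:-54
cycle 16: - // r0:Mul1,r1:11,r2:-3,r3:-54
cycle 17: CDB Mul2=162 // r0:Mul1,r1:11,r2:-3,r3:-54
cycle 18: - // r0:Mul1,r1:11,r2:-3,r3:-54
cycle 19: - // r0:Mul1,r1:11,r2:-3,r3:-54
cycle 20: - // r0:Mul1,r1:11,r2:-3,r3:-54
cycle 21: - // r0:Mul1,r1:11,r2:-3,r3:-54
cycle 22: CDB Mul1=26244 // r0:26244,r1:11,r2:-3,r3:-54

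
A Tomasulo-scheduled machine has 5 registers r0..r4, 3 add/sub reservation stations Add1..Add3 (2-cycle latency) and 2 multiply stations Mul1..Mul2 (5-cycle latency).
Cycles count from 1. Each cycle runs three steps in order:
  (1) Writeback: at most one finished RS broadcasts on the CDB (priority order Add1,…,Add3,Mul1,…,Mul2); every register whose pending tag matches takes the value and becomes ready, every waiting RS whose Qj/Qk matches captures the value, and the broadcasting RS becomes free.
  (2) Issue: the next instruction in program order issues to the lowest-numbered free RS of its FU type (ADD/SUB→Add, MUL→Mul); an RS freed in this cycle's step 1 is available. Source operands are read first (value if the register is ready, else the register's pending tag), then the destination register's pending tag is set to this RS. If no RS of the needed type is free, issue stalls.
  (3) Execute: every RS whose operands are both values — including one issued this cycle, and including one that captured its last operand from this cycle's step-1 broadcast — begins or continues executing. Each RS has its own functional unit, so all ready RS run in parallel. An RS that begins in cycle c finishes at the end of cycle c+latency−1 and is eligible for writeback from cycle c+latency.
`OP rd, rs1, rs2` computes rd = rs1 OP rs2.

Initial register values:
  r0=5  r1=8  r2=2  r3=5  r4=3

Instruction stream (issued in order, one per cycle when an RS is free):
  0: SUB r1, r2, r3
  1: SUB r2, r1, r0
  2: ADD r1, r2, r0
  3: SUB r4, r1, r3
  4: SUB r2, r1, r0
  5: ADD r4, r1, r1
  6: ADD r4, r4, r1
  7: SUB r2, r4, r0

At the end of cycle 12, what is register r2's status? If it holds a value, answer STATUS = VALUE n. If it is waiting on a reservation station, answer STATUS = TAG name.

  c1: issue SUB r1<-Add1  regs: r0:5,r1:Add1,r2:2,r3:5,r4:3
  c2: issue SUB r2<-Add2  regs: r0:5,r1:Add1,r2:Add2,r3:5,r4:3
  c3: CDB Add1=-3; issue ADD r1<-Add1  regs: r0:5,r1:Add1,r2:Add2,r3:5,r4:3
  c4: issue SUB r4<-Add3  regs: r0:5,r1:Add1,r2:Add2,r3:5,r4:Add3
  c5: CDB Add2=-8; issue SUB r2<-Add2  regs: r0:5,r1:Add1,r2:Add2,r3:5,r4:Add3
  c6: stall  regs: r0:5,r1:Add1,r2:Add2,r3:5,r4:Add3
  c7: CDB Add1=-3; issue ADD r4<-Add1  regs: r0:5,r1:-3,r2:Add2,r3:5,r4:Add1
  c8: stall  regs: r0:5,r1:-3,r2:Add2,r3:5,r4:Add1
  c9: CDB Add1=-6; issue ADD r4<-Add1  regs: r0:5,r1:-3,r2:Add2,r3:5,r4:Add1
  c10: CDB Add2=-8; issue SUB r2<-Add2  regs: r0:5,r1:-3,r2:Add2,r3:5,r4:Add1
  c11: CDB Add1=-9  regs: r0:5,r1:-3,r2:Add2,r3:5,r4:-9
  c12: CDB Add3=-8  regs: r0:5,r1:-3,r2:Add2,r3:5,r4:-9

STATUS = TAG Add2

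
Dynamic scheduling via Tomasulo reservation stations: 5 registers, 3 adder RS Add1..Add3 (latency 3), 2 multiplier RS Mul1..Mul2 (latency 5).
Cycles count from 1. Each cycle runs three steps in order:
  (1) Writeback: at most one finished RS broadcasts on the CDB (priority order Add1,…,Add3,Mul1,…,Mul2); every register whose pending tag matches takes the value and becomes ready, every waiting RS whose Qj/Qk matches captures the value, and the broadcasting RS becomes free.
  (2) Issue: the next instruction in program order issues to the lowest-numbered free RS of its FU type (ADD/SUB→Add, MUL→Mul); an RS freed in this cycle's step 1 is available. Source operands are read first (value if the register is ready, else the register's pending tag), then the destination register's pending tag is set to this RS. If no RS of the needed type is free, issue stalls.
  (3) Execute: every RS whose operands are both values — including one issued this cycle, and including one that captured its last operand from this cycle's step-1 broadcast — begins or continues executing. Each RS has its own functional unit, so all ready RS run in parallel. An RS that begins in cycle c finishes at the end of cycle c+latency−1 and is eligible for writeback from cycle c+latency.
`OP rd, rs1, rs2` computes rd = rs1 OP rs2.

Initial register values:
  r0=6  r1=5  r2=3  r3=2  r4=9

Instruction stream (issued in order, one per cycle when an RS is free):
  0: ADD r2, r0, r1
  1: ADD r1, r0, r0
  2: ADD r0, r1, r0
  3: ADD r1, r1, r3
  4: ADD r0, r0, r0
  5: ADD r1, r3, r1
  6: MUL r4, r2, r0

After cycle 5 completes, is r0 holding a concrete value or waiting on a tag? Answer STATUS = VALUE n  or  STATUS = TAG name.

cycle 1: issue ADD r2<-Add1 // r0:6,r1:5,r2:Add1,r3:2,r4:9
cycle 2: issue ADD r1<-Add2 // r0:6,r1:Add2,r2:Add1,r3:2,r4:9
cycle 3: issue ADD r0<-Add3 // r0:Add3,r1:Add2,r2:Add1,r3:2,r4:9
cycle 4: CDB Add1=11; issue ADD r1<-Add1 // r0:Add3,r1:Add1,r2:11,r3:2,r4:9
cycle 5: CDB Add2=12; issue ADD r0<-Add2 // r0:Add2,r1:Add1,r2:11,r3:2,r4:9

STATUS = TAG Add2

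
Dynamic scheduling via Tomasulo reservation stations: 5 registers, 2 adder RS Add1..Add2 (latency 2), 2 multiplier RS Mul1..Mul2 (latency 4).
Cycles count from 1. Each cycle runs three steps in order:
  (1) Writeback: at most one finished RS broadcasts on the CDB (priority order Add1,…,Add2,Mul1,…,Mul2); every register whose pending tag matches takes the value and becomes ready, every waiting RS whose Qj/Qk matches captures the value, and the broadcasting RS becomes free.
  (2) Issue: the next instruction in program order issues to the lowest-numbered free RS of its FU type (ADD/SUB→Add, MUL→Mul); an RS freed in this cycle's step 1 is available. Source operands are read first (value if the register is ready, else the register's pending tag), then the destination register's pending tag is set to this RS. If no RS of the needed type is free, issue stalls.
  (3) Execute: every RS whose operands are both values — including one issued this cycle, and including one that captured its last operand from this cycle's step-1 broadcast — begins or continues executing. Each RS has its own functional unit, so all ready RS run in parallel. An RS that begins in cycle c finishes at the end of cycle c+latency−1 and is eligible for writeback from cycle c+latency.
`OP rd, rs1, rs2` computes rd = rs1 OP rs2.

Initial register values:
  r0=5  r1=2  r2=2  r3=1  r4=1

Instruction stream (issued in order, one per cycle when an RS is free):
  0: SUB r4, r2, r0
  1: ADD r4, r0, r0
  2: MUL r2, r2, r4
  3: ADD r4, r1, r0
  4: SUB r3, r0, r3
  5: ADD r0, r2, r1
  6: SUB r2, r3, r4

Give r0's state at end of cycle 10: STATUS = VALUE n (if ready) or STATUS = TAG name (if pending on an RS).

STATUS = VALUE 22

c1: issue SUB r4<-Add1 | r0:5,r1:2,r2:2,r3:1,r4:Add1
c2: issue ADD r4<-Add2 | r0:5,r1:2,r2:2,r3:1,r4:Add2
c3: CDB Add1=-3; issue MUL r2<-Mul1 | r0:5,r1:2,r2:Mul1,r3:1,r4:Add2
c4: CDB Add2=10; issue ADD r4<-Add1 | r0:5,r1:2,r2:Mul1,r3:1,r4:Add1
c5: issue SUB r3<-Add2 | r0:5,r1:2,r2:Mul1,r3:Add2,r4:Add1
c6: CDB Add1=7; issue ADD r0<-Add1 | r0:Add1,r1:2,r2:Mul1,r3:Add2,r4:7
c7: CDB Add2=4; issue SUB r2<-Add2 | r0:Add1,r1:2,r2:Add2,r3:4,r4:7
c8: CDB Mul1=20 | r0:Add1,r1:2,r2:Add2,r3:4,r4:7
c9: CDB Add2=-3 | r0:Add1,r1:2,r2:-3,r3:4,r4:7
c10: CDB Add1=22 | r0:22,r1:2,r2:-3,r3:4,r4:7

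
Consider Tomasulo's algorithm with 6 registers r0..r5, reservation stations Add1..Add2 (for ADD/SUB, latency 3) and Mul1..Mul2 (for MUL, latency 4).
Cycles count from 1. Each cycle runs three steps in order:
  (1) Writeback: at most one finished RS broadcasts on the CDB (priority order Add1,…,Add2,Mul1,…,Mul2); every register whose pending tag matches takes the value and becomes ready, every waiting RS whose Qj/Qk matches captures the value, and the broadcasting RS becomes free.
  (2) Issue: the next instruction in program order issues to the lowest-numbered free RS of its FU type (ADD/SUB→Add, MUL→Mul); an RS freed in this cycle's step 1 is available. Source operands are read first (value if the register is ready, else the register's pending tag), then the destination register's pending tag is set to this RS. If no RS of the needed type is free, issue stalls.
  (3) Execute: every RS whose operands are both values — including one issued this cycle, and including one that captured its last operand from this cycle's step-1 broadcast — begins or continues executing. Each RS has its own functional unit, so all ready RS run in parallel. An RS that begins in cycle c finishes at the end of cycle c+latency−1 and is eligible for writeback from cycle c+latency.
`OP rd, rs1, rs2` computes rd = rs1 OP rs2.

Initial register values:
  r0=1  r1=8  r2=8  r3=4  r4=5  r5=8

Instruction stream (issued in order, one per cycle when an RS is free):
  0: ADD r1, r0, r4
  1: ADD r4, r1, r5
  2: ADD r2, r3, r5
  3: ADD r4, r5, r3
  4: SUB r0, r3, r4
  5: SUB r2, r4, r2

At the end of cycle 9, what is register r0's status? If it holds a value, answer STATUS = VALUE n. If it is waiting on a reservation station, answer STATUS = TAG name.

cycle 1: issue ADD r1<-Add1 // r0:1,r1:Add1,r2:8,r3:4,r4:5,r5:8
cycle 2: issue ADD r4<-Add2 // r0:1,r1:Add1,r2:8,r3:4,r4:Add2,r5:8
cycle 3: stall // r0:1,r1:Add1,r2:8,r3:4,r4:Add2,r5:8
cycle 4: CDB Add1=6; issue ADD r2<-Add1 // r0:1,r1:6,r2:Add1,r3:4,r4:Add2,r5:8
cycle 5: stall // r0:1,r1:6,r2:Add1,r3:4,r4:Add2,r5:8
cycle 6: stall // r0:1,r1:6,r2:Add1,r3:4,r4:Add2,r5:8
cycle 7: CDB Add1=12; issue ADD r4<-Add1 // r0:1,r1:6,r2:12,r3:4,r4:Add1,r5:8
cycle 8: CDB Add2=14; issue SUB r0<-Add2 // r0:Add2,r1:6,r2:12,r3:4,r4:Add1,r5:8
cycle 9: stall // r0:Add2,r1:6,r2:12,r3:4,r4:Add1,r5:8

STATUS = TAG Add2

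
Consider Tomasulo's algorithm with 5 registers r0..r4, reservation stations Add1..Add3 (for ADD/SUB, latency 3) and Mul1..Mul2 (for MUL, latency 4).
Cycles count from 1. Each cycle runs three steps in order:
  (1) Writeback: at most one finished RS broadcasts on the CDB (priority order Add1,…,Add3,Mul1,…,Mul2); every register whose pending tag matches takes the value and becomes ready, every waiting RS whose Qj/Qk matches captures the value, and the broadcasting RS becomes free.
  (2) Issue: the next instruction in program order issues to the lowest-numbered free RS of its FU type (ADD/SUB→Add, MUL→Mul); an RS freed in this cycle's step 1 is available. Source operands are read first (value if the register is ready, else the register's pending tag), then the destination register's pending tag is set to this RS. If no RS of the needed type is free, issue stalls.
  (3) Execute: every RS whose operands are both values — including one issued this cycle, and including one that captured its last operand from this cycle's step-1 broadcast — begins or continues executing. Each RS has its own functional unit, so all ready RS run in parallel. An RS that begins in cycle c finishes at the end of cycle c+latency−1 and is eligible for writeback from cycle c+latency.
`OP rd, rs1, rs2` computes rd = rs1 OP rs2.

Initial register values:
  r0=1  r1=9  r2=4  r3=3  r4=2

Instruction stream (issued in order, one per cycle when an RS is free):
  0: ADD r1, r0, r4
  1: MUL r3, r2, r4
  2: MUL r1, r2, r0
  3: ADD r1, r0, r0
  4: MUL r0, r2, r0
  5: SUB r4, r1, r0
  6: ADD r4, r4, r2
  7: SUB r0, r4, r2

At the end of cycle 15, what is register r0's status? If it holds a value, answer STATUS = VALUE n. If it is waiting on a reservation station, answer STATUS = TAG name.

STATUS = TAG Add3

cycle 1: issue ADD r1<-Add1 // r0:1,r1:Add1,r2:4,r3:3,r4:2
cycle 2: issue MUL r3<-Mul1 // r0:1,r1:Add1,r2:4,r3:Mul1,r4:2
cycle 3: issue MUL r1<-Mul2 // r0:1,r1:Mul2,r2:4,r3:Mul1,r4:2
cycle 4: CDB Add1=3; issue ADD r1<-Add1 // r0:1,r1:Add1,r2:4,r3:Mul1,r4:2
cycle 5: stall // r0:1,r1:Add1,r2:4,r3:Mul1,r4:2
cycle 6: CDB Mul1=8; issue MUL r0<-Mul1 // r0:Mul1,r1:Add1,r2:4,r3:8,r4:2
cycle 7: CDB Add1=2; issue SUB r4<-Add1 // r0:Mul1,r1:2,r2:4,r3:8,r4:Add1
cycle 8: CDB Mul2=4; issue ADD r4<-Add2 // r0:Mul1,r1:2,r2:4,r3:8,r4:Add2
cycle 9: issue SUB r0<-Add3 // r0:Add3,r1:2,r2:4,r3:8,r4:Add2
cycle 10: CDB Mul1=4 // r0:Add3,r1:2,r2:4,r3:8,r4:Add2
cycle 11: - // r0:Add3,r1:2,r2:4,r3:8,r4:Add2
cycle 12: - // r0:Add3,r1:2,r2:4,r3:8,r4:Add2
cycle 13: CDB Add1=-2 // r0:Add3,r1:2,r2:4,r3:8,r4:Add2
cycle 14: - // r0:Add3,r1:2,r2:4,r3:8,r4:Add2
cycle 15: - // r0:Add3,r1:2,r2:4,r3:8,r4:Add2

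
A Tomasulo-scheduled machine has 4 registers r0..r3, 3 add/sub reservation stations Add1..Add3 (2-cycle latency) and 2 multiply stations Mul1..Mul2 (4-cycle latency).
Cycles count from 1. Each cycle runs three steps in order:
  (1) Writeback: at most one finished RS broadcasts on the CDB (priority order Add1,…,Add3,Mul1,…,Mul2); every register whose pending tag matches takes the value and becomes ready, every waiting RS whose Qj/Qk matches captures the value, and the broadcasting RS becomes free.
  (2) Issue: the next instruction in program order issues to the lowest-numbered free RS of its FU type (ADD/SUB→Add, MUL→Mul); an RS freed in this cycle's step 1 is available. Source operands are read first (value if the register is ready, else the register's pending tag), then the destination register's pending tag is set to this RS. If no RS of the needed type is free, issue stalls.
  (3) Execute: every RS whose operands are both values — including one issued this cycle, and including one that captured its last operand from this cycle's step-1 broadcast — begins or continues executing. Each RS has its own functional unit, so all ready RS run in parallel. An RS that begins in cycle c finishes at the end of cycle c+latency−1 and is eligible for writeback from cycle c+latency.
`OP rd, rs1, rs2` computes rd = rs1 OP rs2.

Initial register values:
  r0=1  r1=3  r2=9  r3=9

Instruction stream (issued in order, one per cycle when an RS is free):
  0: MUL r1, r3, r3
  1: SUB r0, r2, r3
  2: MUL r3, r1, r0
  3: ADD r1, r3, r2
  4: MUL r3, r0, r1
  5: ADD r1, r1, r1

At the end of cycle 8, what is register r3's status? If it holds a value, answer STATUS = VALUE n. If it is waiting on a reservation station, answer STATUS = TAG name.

  c1: issue MUL r1<-Mul1  regs: r0:1,r1:Mul1,r2:9,r3:9
  c2: issue SUB r0<-Add1  regs: r0:Add1,r1:Mul1,r2:9,r3:9
  c3: issue MUL r3<-Mul2  regs: r0:Add1,r1:Mul1,r2:9,r3:Mul2
  c4: CDB Add1=0; issue ADD r1<-Add1  regs: r0:0,r1:Add1,r2:9,r3:Mul2
  c5: CDB Mul1=81; issue MUL r3<-Mul1  regs: r0:0,r1:Add1,r2:9,r3:Mul1
  c6: issue ADD r1<-Add2  regs: r0:0,r1:Add2,r2:9,r3:Mul1
  c7: -  regs: r0:0,r1:Add2,r2:9,r3:Mul1
  c8: -  regs: r0:0,r1:Add2,r2:9,r3:Mul1

STATUS = TAG Mul1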